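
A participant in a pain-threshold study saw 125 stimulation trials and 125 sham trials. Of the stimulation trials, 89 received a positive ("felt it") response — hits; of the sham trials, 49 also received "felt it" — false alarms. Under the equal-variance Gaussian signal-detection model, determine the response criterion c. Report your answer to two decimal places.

c = -0.14

H = 89/125 = 0.7120
FA = 49/125 = 0.3920
Φ⁻¹(0.7120) = 0.5592, Φ⁻¹(0.3920) = -0.2741
c = −½·[z(H) + z(FA)] = −0.5 × (0.5592 + (-0.2741)) = -0.14255
c < 0: the participant has a liberal response bias.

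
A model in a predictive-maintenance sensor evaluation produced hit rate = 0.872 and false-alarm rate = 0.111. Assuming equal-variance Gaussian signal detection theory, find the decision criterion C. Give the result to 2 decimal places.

z(H) = z(0.872) = 1.1359
z(FA) = z(0.111) = -1.2212
c = −½·[z(H) + z(FA)] = −0.5 × (1.1359 + (-1.2212)) = 0.04265
c > 0: the model has a conservative response bias.

C = 0.04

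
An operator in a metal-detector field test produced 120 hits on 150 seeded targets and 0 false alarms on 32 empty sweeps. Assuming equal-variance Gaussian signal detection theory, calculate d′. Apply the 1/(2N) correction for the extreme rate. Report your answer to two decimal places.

The false-alarm rate is 0/32 = 0, so apply the 1/(2N) correction: FA → 1/(2·32) = 0.01562.
z(H) = z(0.80000) = 0.842
z(FA) = z(0.01562) = -2.154
d' = 0.842 − (-2.154) = 2.996

d′ = 3.00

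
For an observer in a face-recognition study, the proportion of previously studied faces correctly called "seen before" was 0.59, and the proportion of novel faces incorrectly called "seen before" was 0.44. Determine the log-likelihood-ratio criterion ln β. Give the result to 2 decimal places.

z(H) = 0.228
z(FA) = -0.151
ln β = −½·[z(H)² − z(FA)²] = −0.5 × (0.052 − 0.023) = -0.0145

ln β = -0.01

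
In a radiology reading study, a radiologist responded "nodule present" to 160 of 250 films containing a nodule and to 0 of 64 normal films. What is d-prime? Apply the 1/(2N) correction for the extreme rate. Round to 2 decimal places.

The false-alarm rate is 0/64 = 0, so apply the 1/(2N) correction: FA → 1/(2·64) = 0.00781.
z(H) = z(0.64000) = 0.358
z(FA) = z(0.00781) = -2.418
d' = 0.358 − (-2.418) = 2.776

d-prime = 2.78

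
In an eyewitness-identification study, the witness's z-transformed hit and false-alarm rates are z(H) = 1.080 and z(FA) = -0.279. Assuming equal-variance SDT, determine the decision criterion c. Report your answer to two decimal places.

c = −½·[z(H) + z(FA)] = −½·(1.080 + (-0.279)) = -0.4005
c < 0: the witness has a liberal response bias.

c = -0.40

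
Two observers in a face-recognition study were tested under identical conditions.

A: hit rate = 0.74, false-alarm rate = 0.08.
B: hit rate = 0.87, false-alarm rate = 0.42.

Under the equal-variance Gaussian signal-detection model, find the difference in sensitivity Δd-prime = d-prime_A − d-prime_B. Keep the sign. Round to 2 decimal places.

A: z(0.74) = 0.643, z(0.08) = -1.405, d' = 2.048
B: z(0.87) = 1.126, z(0.42) = -0.202, d' = 1.328
Δd' = d'_A − d'_B = 2.048 − 1.328 = 0.720
A has the higher sensitivity.

Δd-prime = 0.72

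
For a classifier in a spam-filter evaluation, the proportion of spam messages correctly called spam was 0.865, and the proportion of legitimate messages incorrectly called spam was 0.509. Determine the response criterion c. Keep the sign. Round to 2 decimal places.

c = -0.56

z(H) = 1.1031
z(FA) = 0.0226
c = −½·[z(H) + z(FA)] = −0.5 × (1.1031 + 0.0226) = -0.56285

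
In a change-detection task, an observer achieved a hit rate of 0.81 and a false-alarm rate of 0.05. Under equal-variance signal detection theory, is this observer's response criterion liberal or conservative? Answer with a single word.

conservative

z(H) = 0.878, z(FA) = -1.645
c = −½·(z(H) + z(FA)) = 0.3835
c > 0 → conservative criterion (biased toward responding “no”).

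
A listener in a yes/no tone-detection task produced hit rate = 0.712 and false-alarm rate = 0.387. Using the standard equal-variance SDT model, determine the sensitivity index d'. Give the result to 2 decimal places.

z(H) = 0.5592
z(FA) = -0.2871
d' = z(H) − z(FA) = 0.5592 − (-0.2871) = 0.8463

d' = 0.85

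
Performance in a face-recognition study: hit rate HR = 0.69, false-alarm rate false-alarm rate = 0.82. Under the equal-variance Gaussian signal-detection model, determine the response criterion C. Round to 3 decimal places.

z(H) = 0.4959
z(FA) = 0.9154
c = −½·[z(H) + z(FA)] = −0.5 × (0.4959 + 0.9154) = -0.70565

C = -0.706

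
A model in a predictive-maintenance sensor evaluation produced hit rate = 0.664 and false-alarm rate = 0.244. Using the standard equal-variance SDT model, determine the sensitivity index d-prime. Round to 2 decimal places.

d-prime = 1.12

z(0.664) = 0.4234, z(0.244) = -0.6935
d' = z(H) − z(FA) = 0.4234 − (-0.6935) = 1.1169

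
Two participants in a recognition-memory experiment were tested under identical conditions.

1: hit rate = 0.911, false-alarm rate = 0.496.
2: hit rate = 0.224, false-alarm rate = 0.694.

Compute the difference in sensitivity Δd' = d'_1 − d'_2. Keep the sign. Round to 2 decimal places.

Δd' = 2.62

1: z(0.911) = 1.347, z(0.496) = -0.010, d' = 1.357
2: z(0.224) = -0.759, z(0.694) = 0.507, d' = -1.266
Δd' = d'_1 − d'_2 = 1.357 − (-1.266) = 2.623
1 has the higher sensitivity.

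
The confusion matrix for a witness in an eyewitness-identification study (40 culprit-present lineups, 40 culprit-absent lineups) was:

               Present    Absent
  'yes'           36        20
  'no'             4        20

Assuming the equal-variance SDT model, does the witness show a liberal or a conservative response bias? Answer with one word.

liberal

z(H) = 1.282, z(FA) = 0.000
c = −½·(z(H) + z(FA)) = -0.641
c < 0 → liberal criterion (biased toward responding “yes”).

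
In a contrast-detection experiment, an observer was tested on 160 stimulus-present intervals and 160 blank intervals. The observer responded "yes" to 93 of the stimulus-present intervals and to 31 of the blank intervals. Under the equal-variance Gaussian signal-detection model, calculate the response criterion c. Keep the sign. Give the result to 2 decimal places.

H = 93/160 = 0.5813
FA = 31/160 = 0.1938
z(H) = 0.205
z(FA) = -0.864
c = −½·[z(H) + z(FA)] = −0.5 × (0.205 + (-0.864)) = 0.3295
c > 0: the observer has a conservative response bias.

c = 0.33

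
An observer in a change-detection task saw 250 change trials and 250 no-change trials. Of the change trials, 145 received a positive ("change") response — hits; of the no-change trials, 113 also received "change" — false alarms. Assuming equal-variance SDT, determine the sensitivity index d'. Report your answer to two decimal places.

H = 145/250 = 0.5800
FA = 113/250 = 0.4520
z(H) = z(0.5800) = 0.2019
z(FA) = z(0.4520) = -0.1206
d' = z(H) − z(FA) = 0.2019 − (-0.1206) = 0.3225

d' = 0.32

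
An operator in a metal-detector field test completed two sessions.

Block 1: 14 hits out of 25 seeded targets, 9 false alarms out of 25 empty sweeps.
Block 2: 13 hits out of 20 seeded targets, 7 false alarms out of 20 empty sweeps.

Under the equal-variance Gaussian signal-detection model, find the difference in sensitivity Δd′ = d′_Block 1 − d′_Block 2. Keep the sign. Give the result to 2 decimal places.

Δd′ = -0.26

Block 1: z(0.5600) = 0.151, z(0.3600) = -0.358, d' = 0.509
Block 2: z(0.6500) = 0.385, z(0.3500) = -0.385, d' = 0.770
Δd' = d'_Block 1 − d'_Block 2 = 0.509 − 0.770 = -0.261
Block 2 has the higher sensitivity.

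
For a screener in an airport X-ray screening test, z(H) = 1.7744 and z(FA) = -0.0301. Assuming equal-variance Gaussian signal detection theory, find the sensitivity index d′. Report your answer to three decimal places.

d′ = 1.805

d' = z(H) − z(FA) = 1.7744 − (-0.0301) = 1.8045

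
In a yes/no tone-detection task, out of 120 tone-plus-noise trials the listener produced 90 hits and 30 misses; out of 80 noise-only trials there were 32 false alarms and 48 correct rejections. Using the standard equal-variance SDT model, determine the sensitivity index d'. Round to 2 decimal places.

H = 90/120 = 0.7500
FA = 32/80 = 0.4000
z(0.7500) = 0.6745, z(0.4000) = -0.2533
d' = z(H) − z(FA) = 0.6745 − (-0.2533) = 0.9278

d' = 0.93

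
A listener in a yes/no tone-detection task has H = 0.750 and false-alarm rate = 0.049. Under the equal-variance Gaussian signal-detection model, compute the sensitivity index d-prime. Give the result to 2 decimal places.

d-prime = 2.33

z(H) = z(0.750) = 0.674
z(FA) = z(0.049) = -1.655
d' = z(H) − z(FA) = 0.674 − (-1.655) = 2.329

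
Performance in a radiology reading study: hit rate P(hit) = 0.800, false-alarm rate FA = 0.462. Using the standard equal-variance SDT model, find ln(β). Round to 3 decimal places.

Φ⁻¹(0.800) = 0.8416, Φ⁻¹(0.462) = -0.0954
ln β = −½·[z(H)² − z(FA)²] = −0.5 × (0.7083 − 0.0091) = -0.3496

ln β = -0.350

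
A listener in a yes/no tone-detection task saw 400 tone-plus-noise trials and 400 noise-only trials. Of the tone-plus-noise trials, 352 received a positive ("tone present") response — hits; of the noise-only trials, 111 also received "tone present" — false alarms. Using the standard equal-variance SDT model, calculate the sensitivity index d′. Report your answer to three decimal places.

d′ = 1.765

H = 352/400 = 0.8800
FA = 111/400 = 0.2775
z(H) = 1.1750
z(FA) = -0.5903
d' = z(H) − z(FA) = 1.1750 − (-0.5903) = 1.7653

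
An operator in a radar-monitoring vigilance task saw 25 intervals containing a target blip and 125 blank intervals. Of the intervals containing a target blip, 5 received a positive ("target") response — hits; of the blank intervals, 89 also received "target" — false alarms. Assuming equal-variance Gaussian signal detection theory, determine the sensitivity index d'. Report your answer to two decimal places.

H = 5/25 = 0.2000
FA = 89/125 = 0.7120
Φ⁻¹(H) = Φ⁻¹(0.2000) = -0.842
Φ⁻¹(FA) = Φ⁻¹(0.7120) = 0.559
d' = z(H) − z(FA) = -0.842 − 0.559 = -1.401

d' = -1.40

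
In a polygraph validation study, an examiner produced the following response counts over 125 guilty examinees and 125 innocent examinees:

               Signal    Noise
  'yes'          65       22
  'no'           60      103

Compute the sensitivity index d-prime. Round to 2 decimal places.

d-prime = 0.98

H = 65/125 = 0.5200
FA = 22/125 = 0.1760
z(H) = 0.0502
z(FA) = -0.9307
d' = z(H) − z(FA) = 0.0502 − (-0.9307) = 0.9809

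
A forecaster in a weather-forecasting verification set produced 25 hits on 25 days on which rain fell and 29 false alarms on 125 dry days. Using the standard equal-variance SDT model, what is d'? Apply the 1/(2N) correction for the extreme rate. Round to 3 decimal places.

The hit rate is 25/25 = 1, so apply the 1/(2N) correction: H → 1 − 1/(2·25) = 0.98000.
z(H) = z(0.98000) = 2.0537
z(FA) = z(0.23200) = -0.7323
d' = 2.0537 − (-0.7323) = 2.7860

d' = 2.786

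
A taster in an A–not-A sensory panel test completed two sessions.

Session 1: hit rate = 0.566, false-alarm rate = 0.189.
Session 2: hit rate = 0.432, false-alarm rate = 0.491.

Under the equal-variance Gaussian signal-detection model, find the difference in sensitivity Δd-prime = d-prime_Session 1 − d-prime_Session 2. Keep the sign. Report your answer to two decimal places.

Δd-prime = 1.20

Session 1: z(0.566) = 0.166, z(0.189) = -0.882, d' = 1.048
Session 2: z(0.432) = -0.171, z(0.491) = -0.023, d' = -0.148
Δd' = d'_Session 1 − d'_Session 2 = 1.048 − (-0.148) = 1.196
Session 1 has the higher sensitivity.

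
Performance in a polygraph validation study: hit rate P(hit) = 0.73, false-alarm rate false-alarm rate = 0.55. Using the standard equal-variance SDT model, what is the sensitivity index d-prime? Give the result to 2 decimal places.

z(H) = z(0.73) = 0.613
z(FA) = z(0.55) = 0.126
d' = z(H) − z(FA) = 0.613 − 0.126 = 0.487

d-prime = 0.49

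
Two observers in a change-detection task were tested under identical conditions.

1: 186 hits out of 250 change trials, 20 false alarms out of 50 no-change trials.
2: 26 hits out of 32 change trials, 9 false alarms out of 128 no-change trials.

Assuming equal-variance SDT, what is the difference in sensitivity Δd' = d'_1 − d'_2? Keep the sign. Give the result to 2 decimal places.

1: z(0.7440) = 0.656, z(0.4000) = -0.253, d' = 0.909
2: z(0.8125) = 0.887, z(0.0703) = -1.474, d' = 2.361
Δd' = d'_1 − d'_2 = 0.909 − 2.361 = -1.452
2 has the higher sensitivity.

Δd' = -1.45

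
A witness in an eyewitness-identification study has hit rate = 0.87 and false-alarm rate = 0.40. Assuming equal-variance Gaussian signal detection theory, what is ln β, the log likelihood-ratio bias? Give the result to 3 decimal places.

ln β = -0.602

z(0.87) = 1.1264, z(0.40) = -0.2533
ln β = −½·[z(H)² − z(FA)²] = −0.5 × (1.2688 − 0.0642) = -0.6023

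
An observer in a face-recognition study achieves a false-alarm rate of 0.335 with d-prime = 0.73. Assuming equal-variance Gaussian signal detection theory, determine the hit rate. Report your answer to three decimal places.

z(false-alarm rate) = z(0.335) = -0.4261
z(H) = z(FA) + d' = -0.4261 + 0.73 = 0.3039
hit rate = Φ(0.3039) = 0.6194

hit rate = 0.619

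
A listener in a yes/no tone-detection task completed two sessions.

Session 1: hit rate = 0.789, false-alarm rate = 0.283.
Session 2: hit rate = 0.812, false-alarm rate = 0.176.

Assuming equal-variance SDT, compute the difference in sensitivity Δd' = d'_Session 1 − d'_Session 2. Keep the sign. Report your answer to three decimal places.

Δd' = -0.439

Session 1: z(0.789) = 0.8030, z(0.283) = -0.5740, d' = 1.3770
Session 2: z(0.812) = 0.8853, z(0.176) = -0.9307, d' = 1.8160
Δd' = d'_Session 1 − d'_Session 2 = 1.3770 − 1.8160 = -0.4390
Session 2 has the higher sensitivity.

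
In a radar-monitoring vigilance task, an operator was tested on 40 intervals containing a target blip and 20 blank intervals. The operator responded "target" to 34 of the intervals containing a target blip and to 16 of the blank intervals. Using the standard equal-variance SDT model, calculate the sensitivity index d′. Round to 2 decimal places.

d′ = 0.19

H = 34/40 = 0.8500
FA = 16/20 = 0.8000
z(0.8500) = 1.036, z(0.8000) = 0.842
d' = z(H) − z(FA) = 1.036 − 0.842 = 0.194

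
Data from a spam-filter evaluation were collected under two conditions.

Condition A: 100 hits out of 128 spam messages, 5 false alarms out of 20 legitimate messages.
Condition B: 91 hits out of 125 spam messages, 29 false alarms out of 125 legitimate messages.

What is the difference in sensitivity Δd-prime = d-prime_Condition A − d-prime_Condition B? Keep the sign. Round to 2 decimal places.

Condition A: z(0.7812) = 0.776, z(0.2500) = -0.674, d' = 1.450
Condition B: z(0.7280) = 0.607, z(0.2320) = -0.732, d' = 1.339
Δd' = d'_Condition A − d'_Condition B = 1.450 − 1.339 = 0.111
Condition A has the higher sensitivity.

Δd-prime = 0.11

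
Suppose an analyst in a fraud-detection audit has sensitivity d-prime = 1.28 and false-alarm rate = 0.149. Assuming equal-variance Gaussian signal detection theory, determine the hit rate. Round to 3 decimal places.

hit rate = 0.595

z(false-alarm rate) = z(0.149) = -1.0407
z(H) = z(FA) + d' = -1.0407 + 1.28 = 0.2393
hit rate = Φ(0.2393) = 0.5946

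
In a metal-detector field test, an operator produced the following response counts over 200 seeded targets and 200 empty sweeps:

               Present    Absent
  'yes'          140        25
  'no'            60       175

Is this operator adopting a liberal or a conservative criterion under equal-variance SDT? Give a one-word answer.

conservative

z(H) = 0.524, z(FA) = -1.150
c = −½·(z(H) + z(FA)) = 0.313
c > 0 → conservative criterion (biased toward responding “no”).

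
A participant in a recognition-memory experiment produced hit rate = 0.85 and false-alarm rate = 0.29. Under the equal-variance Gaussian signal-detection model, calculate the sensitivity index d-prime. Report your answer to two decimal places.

d-prime = 1.59

z(0.85) = 1.0364, z(0.29) = -0.5534
d' = z(H) − z(FA) = 1.0364 − (-0.5534) = 1.5898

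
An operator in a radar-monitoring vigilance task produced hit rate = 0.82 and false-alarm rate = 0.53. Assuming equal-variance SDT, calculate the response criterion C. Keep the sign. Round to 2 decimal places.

C = -0.50

Φ⁻¹(H) = 0.9154
Φ⁻¹(FA) = 0.0753
c = −½·[z(H) + z(FA)] = −0.5 × (0.9154 + 0.0753) = -0.49535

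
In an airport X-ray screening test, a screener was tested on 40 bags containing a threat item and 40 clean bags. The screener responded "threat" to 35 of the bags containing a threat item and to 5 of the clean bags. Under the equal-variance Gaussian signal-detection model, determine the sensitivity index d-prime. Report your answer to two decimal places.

H = 35/40 = 0.8750
FA = 5/40 = 0.1250
z(0.8750) = 1.150, z(0.1250) = -1.150
d' = z(H) − z(FA) = 1.150 − (-1.150) = 2.300

d-prime = 2.30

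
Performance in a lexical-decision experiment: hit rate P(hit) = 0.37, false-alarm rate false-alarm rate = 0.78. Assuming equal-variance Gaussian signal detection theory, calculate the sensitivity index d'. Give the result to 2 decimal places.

d' = -1.10

z(H) = -0.3319
z(FA) = 0.7722
d' = z(H) − z(FA) = -0.3319 − 0.7722 = -1.1041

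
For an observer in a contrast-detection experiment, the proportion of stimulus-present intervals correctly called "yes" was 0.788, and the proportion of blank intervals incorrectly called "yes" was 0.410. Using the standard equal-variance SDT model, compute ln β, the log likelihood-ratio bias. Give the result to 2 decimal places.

ln β = -0.29

z(H) = 0.800
z(FA) = -0.228
ln β = −½·[z(H)² − z(FA)²] = −0.5 × (0.640 − 0.052) = -0.294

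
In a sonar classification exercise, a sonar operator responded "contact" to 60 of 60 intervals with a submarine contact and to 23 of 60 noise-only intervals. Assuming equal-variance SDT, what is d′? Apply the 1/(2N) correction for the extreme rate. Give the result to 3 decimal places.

d′ = 2.691

The hit rate is 60/60 = 1, so apply the 1/(2N) correction: H → 1 − 1/(2·60) = 0.99167.
z(H) = z(0.99167) = 2.3941
z(FA) = z(0.38333) = -0.2967
d' = 2.3941 − (-0.2967) = 2.6908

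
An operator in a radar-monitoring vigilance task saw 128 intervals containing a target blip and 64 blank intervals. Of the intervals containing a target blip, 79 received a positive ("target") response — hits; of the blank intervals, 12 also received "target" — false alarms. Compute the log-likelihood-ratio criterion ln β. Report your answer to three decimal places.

ln β = 0.349

H = 79/128 = 0.6172
FA = 12/64 = 0.1875
Φ⁻¹(H) = 0.2981
Φ⁻¹(FA) = -0.8871
ln β = −½·[z(H)² − z(FA)²] = −0.5 × (0.0889 − 0.7869) = 0.3490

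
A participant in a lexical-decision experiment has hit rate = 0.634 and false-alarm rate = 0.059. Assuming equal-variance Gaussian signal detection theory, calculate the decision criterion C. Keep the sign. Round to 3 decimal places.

C = 0.610

Φ⁻¹(0.634) = 0.3425, Φ⁻¹(0.059) = -1.5632
c = −½·[z(H) + z(FA)] = −0.5 × (0.3425 + (-1.5632)) = 0.61035
c > 0: the participant has a conservative response bias.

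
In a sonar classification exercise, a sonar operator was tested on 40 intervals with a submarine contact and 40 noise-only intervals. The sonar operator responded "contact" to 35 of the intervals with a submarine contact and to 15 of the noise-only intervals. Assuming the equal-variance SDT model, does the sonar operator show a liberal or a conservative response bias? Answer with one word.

liberal

z(H) = 1.150, z(FA) = -0.319
c = −½·(z(H) + z(FA)) = -0.4155
c < 0 → liberal criterion (biased toward responding “yes”).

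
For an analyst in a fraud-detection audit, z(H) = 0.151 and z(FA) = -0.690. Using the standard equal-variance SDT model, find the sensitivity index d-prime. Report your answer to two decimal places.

d' = z(H) − z(FA) = 0.151 − (-0.690) = 0.841

d-prime = 0.84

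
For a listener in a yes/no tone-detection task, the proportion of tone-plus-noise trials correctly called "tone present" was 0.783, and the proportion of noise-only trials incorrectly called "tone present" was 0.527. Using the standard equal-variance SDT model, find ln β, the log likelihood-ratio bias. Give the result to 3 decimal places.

ln β = -0.304

z(H) = z(0.783) = 0.7824
z(FA) = z(0.527) = 0.0677
ln β = −½·[z(H)² − z(FA)²] = −0.5 × (0.6121 − 0.0046) = -0.30375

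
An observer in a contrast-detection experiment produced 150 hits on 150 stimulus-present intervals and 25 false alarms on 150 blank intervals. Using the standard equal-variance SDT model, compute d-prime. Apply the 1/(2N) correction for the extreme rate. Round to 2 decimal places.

The hit rate is 150/150 = 1, so apply the 1/(2N) correction: H → 1 − 1/(2·150) = 0.99667.
z(H) = z(0.99667) = 2.713
z(FA) = z(0.16667) = -0.967
d' = 2.713 − (-0.967) = 3.680

d-prime = 3.68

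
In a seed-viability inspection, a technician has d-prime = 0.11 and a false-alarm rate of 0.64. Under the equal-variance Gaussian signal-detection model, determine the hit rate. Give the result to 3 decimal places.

z(false-alarm rate) = z(0.64) = 0.3585
z(H) = z(FA) + d' = 0.3585 + 0.11 = 0.4685
hit rate = Φ(0.4685) = 0.6803

hit rate = 0.680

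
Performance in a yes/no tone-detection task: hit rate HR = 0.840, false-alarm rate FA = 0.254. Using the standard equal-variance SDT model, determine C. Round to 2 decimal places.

z(0.840) = 0.9945, z(0.254) = -0.6620
c = −½·[z(H) + z(FA)] = −0.5 × (0.9945 + (-0.6620)) = -0.16625

C = -0.17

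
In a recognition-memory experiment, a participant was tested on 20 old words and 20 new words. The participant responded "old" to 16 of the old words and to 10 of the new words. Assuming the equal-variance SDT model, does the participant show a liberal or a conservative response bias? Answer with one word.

z(H) = 0.842, z(FA) = 0.000
c = −½·(z(H) + z(FA)) = -0.421
c < 0 → liberal criterion (biased toward responding “yes”).

liberal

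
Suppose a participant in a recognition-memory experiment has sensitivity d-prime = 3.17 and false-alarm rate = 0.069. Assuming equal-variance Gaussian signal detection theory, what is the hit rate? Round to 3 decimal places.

hit rate = 0.954

z(false-alarm rate) = z(0.069) = -1.4833
z(H) = z(FA) + d' = -1.4833 + 3.17 = 1.6867
hit rate = Φ(1.6867) = 0.9542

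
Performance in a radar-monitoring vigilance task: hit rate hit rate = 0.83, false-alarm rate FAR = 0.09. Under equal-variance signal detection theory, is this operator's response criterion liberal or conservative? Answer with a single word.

z(H) = 0.954, z(FA) = -1.341
c = −½·(z(H) + z(FA)) = 0.1935
c > 0 → conservative criterion (biased toward responding “no”).

conservative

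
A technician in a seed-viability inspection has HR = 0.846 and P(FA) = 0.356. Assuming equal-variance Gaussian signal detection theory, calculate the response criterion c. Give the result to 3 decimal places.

z(0.846) = 1.0194, z(0.356) = -0.3692
c = −½·[z(H) + z(FA)] = −0.5 × (1.0194 + (-0.3692)) = -0.3251

c = -0.325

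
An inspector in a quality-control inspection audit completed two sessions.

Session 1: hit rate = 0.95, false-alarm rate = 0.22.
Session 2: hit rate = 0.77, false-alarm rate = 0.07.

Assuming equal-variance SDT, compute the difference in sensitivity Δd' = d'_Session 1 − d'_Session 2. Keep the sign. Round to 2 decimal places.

Δd' = 0.20

Session 1: z(0.95) = 1.645, z(0.22) = -0.772, d' = 2.417
Session 2: z(0.77) = 0.739, z(0.07) = -1.476, d' = 2.215
Δd' = d'_Session 1 − d'_Session 2 = 2.417 − 2.215 = 0.202
Session 1 has the higher sensitivity.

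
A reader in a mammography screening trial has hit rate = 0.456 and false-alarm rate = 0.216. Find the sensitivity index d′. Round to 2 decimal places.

d′ = 0.68

z(0.456) = -0.111, z(0.216) = -0.786
d' = z(H) − z(FA) = -0.111 − (-0.786) = 0.675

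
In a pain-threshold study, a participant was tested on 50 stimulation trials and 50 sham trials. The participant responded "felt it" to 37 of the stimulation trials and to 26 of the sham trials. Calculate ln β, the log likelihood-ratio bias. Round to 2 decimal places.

H = 37/50 = 0.7400
FA = 26/50 = 0.5200
z(0.7400) = 0.643, z(0.5200) = 0.050
ln β = −½·[z(H)² − z(FA)²] = −0.5 × (0.413 − 0.003) = -0.205

ln β = -0.21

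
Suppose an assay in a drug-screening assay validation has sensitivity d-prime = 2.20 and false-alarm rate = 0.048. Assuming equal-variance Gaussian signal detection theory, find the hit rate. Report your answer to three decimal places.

hit rate = 0.704

z(false-alarm rate) = z(0.048) = -1.6646
z(H) = z(FA) + d' = -1.6646 + 2.20 = 0.5354
hit rate = Φ(0.5354) = 0.7038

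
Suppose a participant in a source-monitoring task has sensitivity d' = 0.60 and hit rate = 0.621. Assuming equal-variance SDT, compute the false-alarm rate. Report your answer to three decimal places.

false-alarm rate = 0.385

z(hit rate) = z(0.621) = 0.3081
z(FA) = z(H) − d' = 0.3081 − 0.60 = -0.2919
false-alarm rate = Φ(-0.2919) = 0.3852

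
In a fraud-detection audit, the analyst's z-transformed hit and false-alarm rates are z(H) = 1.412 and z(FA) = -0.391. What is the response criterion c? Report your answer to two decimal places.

c = -0.51

c = −½·[z(H) + z(FA)] = −½·(1.412 + (-0.391)) = -0.5105
c < 0: the analyst has a liberal response bias.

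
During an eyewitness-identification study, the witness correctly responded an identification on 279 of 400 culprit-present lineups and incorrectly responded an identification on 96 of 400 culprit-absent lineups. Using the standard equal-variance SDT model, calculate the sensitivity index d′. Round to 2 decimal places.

d′ = 1.22

H = 279/400 = 0.6975
FA = 96/400 = 0.2400
z(H) = z(0.6975) = 0.5172
z(FA) = z(0.2400) = -0.7063
d' = z(H) − z(FA) = 0.5172 − (-0.7063) = 1.2235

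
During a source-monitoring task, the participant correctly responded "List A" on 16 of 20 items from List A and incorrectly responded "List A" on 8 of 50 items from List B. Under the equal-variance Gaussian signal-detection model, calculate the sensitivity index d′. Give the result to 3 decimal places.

H = 16/20 = 0.8000
FA = 8/50 = 0.1600
z(H) = 0.8416
z(FA) = -0.9945
d' = z(H) − z(FA) = 0.8416 − (-0.9945) = 1.8361

d′ = 1.836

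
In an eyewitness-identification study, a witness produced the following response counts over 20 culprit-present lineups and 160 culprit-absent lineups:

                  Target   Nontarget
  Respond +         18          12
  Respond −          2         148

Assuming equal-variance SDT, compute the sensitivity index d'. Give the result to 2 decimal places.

d' = 2.72

H = 18/20 = 0.9000
FA = 12/160 = 0.0750
z(H) = z(0.9000) = 1.2816
z(FA) = z(0.0750) = -1.4395
d' = z(H) − z(FA) = 1.2816 − (-1.4395) = 2.7211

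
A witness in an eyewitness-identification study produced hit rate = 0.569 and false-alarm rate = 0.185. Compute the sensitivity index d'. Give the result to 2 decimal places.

d' = 1.07

Φ⁻¹(0.569) = 0.1738, Φ⁻¹(0.185) = -0.8965
d' = z(H) − z(FA) = 0.1738 − (-0.8965) = 1.0703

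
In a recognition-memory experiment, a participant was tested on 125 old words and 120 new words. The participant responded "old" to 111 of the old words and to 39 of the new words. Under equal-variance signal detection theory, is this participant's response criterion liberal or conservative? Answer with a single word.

z(H) = 1.216, z(FA) = -0.454
c = −½·(z(H) + z(FA)) = -0.381
c < 0 → liberal criterion (biased toward responding “yes”).

liberal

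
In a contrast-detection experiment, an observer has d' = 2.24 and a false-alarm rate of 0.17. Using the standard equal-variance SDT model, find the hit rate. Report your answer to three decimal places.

z(false-alarm rate) = z(0.17) = -0.9542
z(H) = z(FA) + d' = -0.9542 + 2.24 = 1.2858
hit rate = Φ(1.2858) = 0.9007

hit rate = 0.901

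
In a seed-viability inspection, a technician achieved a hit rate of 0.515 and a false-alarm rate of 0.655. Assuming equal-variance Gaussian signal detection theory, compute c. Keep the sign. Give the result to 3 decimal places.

c = -0.218

z(H) = 0.0376
z(FA) = 0.3989
c = −½·[z(H) + z(FA)] = −0.5 × (0.0376 + 0.3989) = -0.21825
c < 0: the technician has a liberal response bias.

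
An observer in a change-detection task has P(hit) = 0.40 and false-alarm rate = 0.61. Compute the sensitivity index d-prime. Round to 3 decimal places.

z(0.40) = -0.2533, z(0.61) = 0.2793
d' = z(H) − z(FA) = -0.2533 − 0.2793 = -0.5326

d-prime = -0.533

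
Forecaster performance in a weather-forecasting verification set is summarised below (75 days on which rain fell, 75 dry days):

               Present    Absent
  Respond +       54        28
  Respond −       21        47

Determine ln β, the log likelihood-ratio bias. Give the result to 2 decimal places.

ln β = -0.12

H = 54/75 = 0.7200
FA = 28/75 = 0.3733
z(H) = 0.583
z(FA) = -0.323
ln β = −½·[z(H)² − z(FA)²] = −0.5 × (0.340 − 0.104) = -0.118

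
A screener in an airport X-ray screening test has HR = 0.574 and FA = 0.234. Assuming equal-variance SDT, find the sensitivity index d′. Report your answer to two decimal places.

d′ = 0.91

Φ⁻¹(0.574) = 0.187, Φ⁻¹(0.234) = -0.726
d' = z(H) − z(FA) = 0.187 − (-0.726) = 0.913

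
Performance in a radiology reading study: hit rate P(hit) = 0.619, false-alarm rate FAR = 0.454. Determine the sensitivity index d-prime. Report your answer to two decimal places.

d-prime = 0.42

z(0.619) = 0.303, z(0.454) = -0.116
d' = z(H) − z(FA) = 0.303 − (-0.116) = 0.419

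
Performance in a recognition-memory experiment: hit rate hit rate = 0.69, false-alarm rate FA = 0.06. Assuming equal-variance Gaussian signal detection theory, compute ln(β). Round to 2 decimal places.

ln β = 1.09

z(0.69) = 0.496, z(0.06) = -1.555
ln β = −½·[z(H)² − z(FA)²] = −0.5 × (0.246 − 2.418) = 1.086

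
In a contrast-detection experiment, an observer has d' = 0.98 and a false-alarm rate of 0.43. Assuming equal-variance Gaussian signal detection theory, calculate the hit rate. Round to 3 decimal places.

hit rate = 0.789

z(false-alarm rate) = z(0.43) = -0.1764
z(H) = z(FA) + d' = -0.1764 + 0.98 = 0.8036
hit rate = Φ(0.8036) = 0.7892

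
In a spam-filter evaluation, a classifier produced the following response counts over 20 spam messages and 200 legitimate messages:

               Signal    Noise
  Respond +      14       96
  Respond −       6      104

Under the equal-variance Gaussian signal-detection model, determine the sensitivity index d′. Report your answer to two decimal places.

H = 14/20 = 0.7000
FA = 96/200 = 0.4800
z(H) = z(0.7000) = 0.524
z(FA) = z(0.4800) = -0.050
d' = z(H) − z(FA) = 0.524 − (-0.050) = 0.574

d′ = 0.57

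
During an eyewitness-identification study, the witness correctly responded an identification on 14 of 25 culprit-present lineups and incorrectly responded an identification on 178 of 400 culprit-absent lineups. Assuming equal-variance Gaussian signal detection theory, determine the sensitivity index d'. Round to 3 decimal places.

H = 14/25 = 0.5600
FA = 178/400 = 0.4450
Φ⁻¹(H) = Φ⁻¹(0.5600) = 0.1510
Φ⁻¹(FA) = Φ⁻¹(0.4450) = -0.1383
d' = z(H) − z(FA) = 0.1510 − (-0.1383) = 0.2893

d' = 0.289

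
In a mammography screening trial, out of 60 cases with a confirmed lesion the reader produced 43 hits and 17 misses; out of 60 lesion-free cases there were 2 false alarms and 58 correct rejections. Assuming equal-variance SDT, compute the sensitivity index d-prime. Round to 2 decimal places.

H = 43/60 = 0.7167
FA = 2/60 = 0.0333
Φ⁻¹(H) = Φ⁻¹(0.7167) = 0.5731
Φ⁻¹(FA) = Φ⁻¹(0.0333) = -1.8344
d' = z(H) − z(FA) = 0.5731 − (-1.8344) = 2.4075

d-prime = 2.41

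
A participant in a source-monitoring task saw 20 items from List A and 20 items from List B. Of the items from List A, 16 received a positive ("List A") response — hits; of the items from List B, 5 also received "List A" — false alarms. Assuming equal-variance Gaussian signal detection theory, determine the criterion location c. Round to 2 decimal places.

H = 16/20 = 0.8000
FA = 5/20 = 0.2500
z(H) = 0.8416
z(FA) = -0.6745
c = −½·[z(H) + z(FA)] = −0.5 × (0.8416 + (-0.6745)) = -0.08355

c = -0.08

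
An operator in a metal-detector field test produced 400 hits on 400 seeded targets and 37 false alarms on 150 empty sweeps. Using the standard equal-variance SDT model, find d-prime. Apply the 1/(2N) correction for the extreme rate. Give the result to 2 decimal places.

The hit rate is 400/400 = 1, so apply the 1/(2N) correction: H → 1 − 1/(2·400) = 0.99875.
z(H) = z(0.99875) = 3.023
z(FA) = z(0.24667) = -0.685
d' = 3.023 − (-0.685) = 3.708

d-prime = 3.71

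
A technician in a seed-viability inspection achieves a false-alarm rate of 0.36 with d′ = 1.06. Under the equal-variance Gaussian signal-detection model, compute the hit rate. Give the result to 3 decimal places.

z(false-alarm rate) = z(0.36) = -0.3585
z(H) = z(FA) + d' = -0.3585 + 1.06 = 0.7015
hit rate = Φ(0.7015) = 0.7585

hit rate = 0.759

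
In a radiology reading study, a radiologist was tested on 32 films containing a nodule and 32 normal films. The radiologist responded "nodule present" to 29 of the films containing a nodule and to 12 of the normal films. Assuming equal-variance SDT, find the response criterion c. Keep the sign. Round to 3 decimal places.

H = 29/32 = 0.9062
FA = 12/32 = 0.3750
Φ⁻¹(H) = Φ⁻¹(0.9062) = 1.3177
Φ⁻¹(FA) = Φ⁻¹(0.3750) = -0.3186
c = −½·[z(H) + z(FA)] = −0.5 × (1.3177 + (-0.3186)) = -0.49955

c = -0.500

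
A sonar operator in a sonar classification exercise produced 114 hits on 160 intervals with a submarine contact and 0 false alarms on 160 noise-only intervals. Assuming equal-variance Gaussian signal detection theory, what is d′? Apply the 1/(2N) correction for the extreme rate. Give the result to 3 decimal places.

The false-alarm rate is 0/160 = 0, so apply the 1/(2N) correction: FA → 1/(2·160) = 0.00313.
z(H) = z(0.71250) = 0.5607
z(FA) = z(0.00313) = -2.7338
d' = 0.5607 − (-2.7338) = 3.2945

d′ = 3.295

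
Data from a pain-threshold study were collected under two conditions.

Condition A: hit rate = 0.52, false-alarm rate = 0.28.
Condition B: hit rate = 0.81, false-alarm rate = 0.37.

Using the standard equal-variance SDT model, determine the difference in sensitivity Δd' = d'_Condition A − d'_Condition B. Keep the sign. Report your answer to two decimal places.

Δd' = -0.58

Condition A: z(0.52) = 0.050, z(0.28) = -0.583, d' = 0.633
Condition B: z(0.81) = 0.878, z(0.37) = -0.332, d' = 1.210
Δd' = d'_Condition A − d'_Condition B = 0.633 − 1.210 = -0.577
Condition B has the higher sensitivity.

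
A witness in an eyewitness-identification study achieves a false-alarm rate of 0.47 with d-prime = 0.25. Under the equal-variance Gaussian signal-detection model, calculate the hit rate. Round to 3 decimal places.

z(false-alarm rate) = z(0.47) = -0.0753
z(H) = z(FA) + d' = -0.0753 + 0.25 = 0.1747
hit rate = Φ(0.1747) = 0.5693

hit rate = 0.569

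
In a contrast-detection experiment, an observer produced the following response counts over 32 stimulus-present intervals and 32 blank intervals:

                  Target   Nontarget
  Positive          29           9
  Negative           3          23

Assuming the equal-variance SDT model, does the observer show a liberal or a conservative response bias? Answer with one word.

z(H) = 1.318, z(FA) = -0.579
c = −½·(z(H) + z(FA)) = -0.3695
c < 0 → liberal criterion (biased toward responding “yes”).

liberal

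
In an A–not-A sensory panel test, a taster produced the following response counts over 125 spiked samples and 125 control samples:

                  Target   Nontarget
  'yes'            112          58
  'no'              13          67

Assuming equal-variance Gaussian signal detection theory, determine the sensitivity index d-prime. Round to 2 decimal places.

d-prime = 1.35

H = 112/125 = 0.8960
FA = 58/125 = 0.4640
z(0.8960) = 1.259, z(0.4640) = -0.090
d' = z(H) − z(FA) = 1.259 − (-0.090) = 1.349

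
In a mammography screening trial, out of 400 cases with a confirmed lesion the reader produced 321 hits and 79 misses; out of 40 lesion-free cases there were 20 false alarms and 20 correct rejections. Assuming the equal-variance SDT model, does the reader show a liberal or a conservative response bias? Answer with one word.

z(H) = 0.851, z(FA) = 0.000
c = −½·(z(H) + z(FA)) = -0.4255
c < 0 → liberal criterion (biased toward responding “yes”).

liberal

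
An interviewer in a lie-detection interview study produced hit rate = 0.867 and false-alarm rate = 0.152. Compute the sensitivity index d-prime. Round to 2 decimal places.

d-prime = 2.14

z(H) = z(0.867) = 1.112
z(FA) = z(0.152) = -1.028
d' = z(H) − z(FA) = 1.112 − (-1.028) = 2.140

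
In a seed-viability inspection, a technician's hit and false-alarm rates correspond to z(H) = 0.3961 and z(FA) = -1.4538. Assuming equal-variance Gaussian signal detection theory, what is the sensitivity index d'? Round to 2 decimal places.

d' = 1.85

d' = z(H) − z(FA) = 0.3961 − (-1.4538) = 1.8499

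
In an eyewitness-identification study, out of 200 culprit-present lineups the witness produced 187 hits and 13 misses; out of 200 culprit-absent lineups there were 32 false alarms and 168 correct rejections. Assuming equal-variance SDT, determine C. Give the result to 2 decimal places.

H = 187/200 = 0.9350
FA = 32/200 = 0.1600
z(H) = 1.514
z(FA) = -0.994
c = −½·[z(H) + z(FA)] = −0.5 × (1.514 + (-0.994)) = -0.260
c < 0: the witness has a liberal response bias.

C = -0.26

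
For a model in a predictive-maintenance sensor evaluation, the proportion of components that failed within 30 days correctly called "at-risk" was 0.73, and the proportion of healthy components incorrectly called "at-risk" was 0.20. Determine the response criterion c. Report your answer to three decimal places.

z(H) = z(0.73) = 0.6128
z(FA) = z(0.20) = -0.8416
c = −½·[z(H) + z(FA)] = −0.5 × (0.6128 + (-0.8416)) = 0.1144
c > 0: the model has a conservative response bias.

c = 0.114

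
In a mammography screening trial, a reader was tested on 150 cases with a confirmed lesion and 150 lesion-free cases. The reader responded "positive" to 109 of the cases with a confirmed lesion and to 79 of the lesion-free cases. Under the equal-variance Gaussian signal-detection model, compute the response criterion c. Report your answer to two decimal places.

c = -0.33

H = 109/150 = 0.7267
FA = 79/150 = 0.5267
z(0.7267) = 0.6029, z(0.5267) = 0.0670
c = −½·[z(H) + z(FA)] = −0.5 × (0.6029 + 0.0670) = -0.33495
c < 0: the reader has a liberal response bias.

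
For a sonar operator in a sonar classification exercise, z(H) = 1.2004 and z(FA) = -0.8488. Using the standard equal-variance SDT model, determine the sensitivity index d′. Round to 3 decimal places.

d' = z(H) − z(FA) = 1.2004 − (-0.8488) = 2.0492

d′ = 2.049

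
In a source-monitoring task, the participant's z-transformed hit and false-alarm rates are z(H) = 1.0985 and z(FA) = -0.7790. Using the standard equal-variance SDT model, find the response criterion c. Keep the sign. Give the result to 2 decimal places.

c = -0.16

c = −½·[z(H) + z(FA)] = −½·(1.0985 + (-0.7790)) = -0.15975
c < 0: the participant has a liberal response bias.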